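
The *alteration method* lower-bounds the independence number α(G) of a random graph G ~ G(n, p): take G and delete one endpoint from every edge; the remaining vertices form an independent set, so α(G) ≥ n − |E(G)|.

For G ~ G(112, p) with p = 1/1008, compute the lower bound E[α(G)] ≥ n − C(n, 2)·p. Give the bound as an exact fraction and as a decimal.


E[|E(G)|] = C(112, 2)·p = 6216 · (1/1008) = 37/6.
E[α(G)] ≥ n − E[|E(G)|] = 112 − 37/6 = 635/6.
Numerically: ≈ 105.8333.
(This is only a lower bound; the true E[α(G)] may be larger.)

E[α(G)] ≥ 635/6 ≈ 105.8333.


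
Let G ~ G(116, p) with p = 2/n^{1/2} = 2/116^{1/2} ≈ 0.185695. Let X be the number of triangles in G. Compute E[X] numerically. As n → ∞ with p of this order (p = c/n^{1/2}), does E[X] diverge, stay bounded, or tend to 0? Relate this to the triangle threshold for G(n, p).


Number of potential triangles: C(116, 3) = 253460.
Each occurs with probability p³ ≈ (0.185695)³ ≈ 6.40328752e-03.
By linearity: E[X] = C(116, 3)·p³ ≈ 253460 · 6.40328752e-03 ≈ 1622.977256.
Since α = 1/2 < 1, p = c/n^{1/2} ≫ 1/n is above the triangle threshold p ~ 1/n. Asymptotically E[X] ~ (c³/6)·n^{3(1−α)} = (2³/6)·n^{1.5} → ∞; triangles are abundant w.h.p.

E[X] ≈ 1622.977256; in regime p = Θ(1/n^{1/2}) E[X] diverges (above the triangle threshold p ~ 1/n).


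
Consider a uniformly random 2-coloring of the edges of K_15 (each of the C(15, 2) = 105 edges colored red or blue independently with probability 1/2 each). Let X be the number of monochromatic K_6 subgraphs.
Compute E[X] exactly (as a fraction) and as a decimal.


Let X = Σ_S X_S over the C(15, 6) = 5005 subsets S of size 6, where X_S = 1 if the K_6 on S is monochromatic.
For a fixed S, the K_6 on S has C(6, 2) = 15 edges. P[all 15 edges red] = (1/2)^15, and likewise for blue, so P[monochromatic] = 2·(1/2)^15 = 2^{1 − 15} = 1/16384.
By linearity of expectation: E[X] = C(15, 6) · 2^{1 − 15} = 5005 · 1/16384 = 5005/16384.
Numerically: E[X] ≈ 0.305481.

E[X] = C(15,6)·2^(1−C(6,2)) = 5005/16384 ≈ 0.305481.


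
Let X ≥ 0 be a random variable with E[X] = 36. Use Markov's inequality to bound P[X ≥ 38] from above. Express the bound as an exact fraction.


μ = E[X] = 36, a = 38.
Markov: P[X ≥ 38] ≤ μ/a = (36)/38 = 18/19.
Numerically: ≈ 0.947.
(Since a = 38 > μ = 36.000, the bound 18/19 is < 1 and informative.)

P[X ≥ 38] ≤ 18/19 ≈ 0.947.


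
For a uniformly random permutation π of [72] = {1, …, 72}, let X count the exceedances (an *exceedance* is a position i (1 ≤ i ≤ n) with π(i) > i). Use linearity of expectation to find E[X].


Write X = Σ_{i=1}^{72} X_i, where X_i = 1_{π(i) > i}.
For each fixed i, π(i) is uniform over {1, …, 72} (marginal of a uniform permutation), so P[π(i) > i] = (n − i)/n. Summing: Σ_{i=1}^{72} (n − i)/n = (0 + 1 + … + 71)/72 = 72(72 − 1)/(2·72) = (72 − 1)/2.
Hence E[X] = Σ_{i=1}^{72} (72 − i)/72 = 71/2 ≈ 35.500.

E[X] = 71/2 = 35.500.


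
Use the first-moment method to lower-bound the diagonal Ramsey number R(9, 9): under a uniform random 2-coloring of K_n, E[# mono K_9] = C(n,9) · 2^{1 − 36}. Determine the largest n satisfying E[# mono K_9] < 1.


We need C(n, 9) · 2^{1 − 36} < 1, i.e. C(n, 9) < 2^{36 − 1} = 34359738368.
Check values of n near the boundary:
  n = 61: C(61, 9) = 17341763505; 17341763505 < 34359738368? YES
  n = 62: C(62, 9) = 20286591270; 20286591270 < 34359738368? YES
  n = 63: C(63, 9) = 23667689815; 23667689815 < 34359738368? YES
  n = 64: C(64, 9) = 27540584512; 27540584512 < 34359738368? YES
  n = 65: C(65, 9) = 31966749880; 31966749880 < 34359738368? YES
  n = 66: C(66, 9) = 37014131440; 37014131440 < 34359738368? NO
The largest n with C(n, 9) < 34359738368 is n = 65 (where E[X] = 3995843735/4294967296 ≈ 0.930355). Hence R(9, 9) > 65, i.e. R(9, 9) ≥ 66.

Largest n = 65; hence R(9, 9) > 65.


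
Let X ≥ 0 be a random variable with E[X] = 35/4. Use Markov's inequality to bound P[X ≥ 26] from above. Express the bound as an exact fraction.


μ = E[X] = 35/4, a = 26.
Markov: P[X ≥ 26] ≤ μ/a = (35/4)/26 = 35/104.
Numerically: ≈ 0.336538.
(Since a = 26 > μ = 8.750000, the bound 35/104 is < 1 and informative.)

P[X ≥ 26] ≤ 35/104 ≈ 0.336538.


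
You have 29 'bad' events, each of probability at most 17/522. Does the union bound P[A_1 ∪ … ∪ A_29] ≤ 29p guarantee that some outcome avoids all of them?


Union bound: P[∪_{i=1}^{29} A_i] ≤ Σ_i P[A_i] ≤ 29·p = 29·(17/522) = 17/18.
Numerically: 17/18 ≈ 0.944444.
Is 17/18 < 1? YES.
Since P[∪ A_i] ≤ 17/18 < 1, the complement has P[∩ A_i^c] ≥ 1 − 17/18 = 1/18 > 0, so some outcome avoids every A_i.

29·p = 17/18 ≈ 0.944444; existence CERTIFIED by the union bound.


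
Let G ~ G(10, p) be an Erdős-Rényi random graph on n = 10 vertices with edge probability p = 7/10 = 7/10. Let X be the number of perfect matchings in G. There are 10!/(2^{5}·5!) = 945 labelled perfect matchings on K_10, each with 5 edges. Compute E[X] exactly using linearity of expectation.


K_10 has 10!/(2^{5}·5!) = 945 labelled perfect matchings.
For each such perfect matching H, let X_H = 1 if all 5 edges of H are present in G. Then P[X_H = 1] = p^{5} = (7/10)^{5} = 16807/100000.
By linearity of expectation: E[X] = Σ_H E[X_H] = 945 · p^{5} = 945 · 16807/100000 = 3176523/20000.
Numerically: E[X] ≈ 158.826.

E[X] = 945 · (7/10)^{5} = 3176523/20000 ≈ 158.826.


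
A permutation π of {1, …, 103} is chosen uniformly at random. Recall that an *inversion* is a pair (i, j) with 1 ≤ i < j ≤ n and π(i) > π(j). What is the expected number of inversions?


Write X = Σ X_I over the C(103, 2) = 5253 pairs i < j, with X_I the indicator of one inversion.
There are 5253 indicators.
For each fixed pair i < j, the values π(i) and π(j) are two distinct elements of {1, …, 103} in uniformly random order; by symmetry P[π(i) > π(j)] = 1/2.
By linearity: E[X] = 5253 · (1/2) = C(103, 2) · (1/2) = 5253/2 = 5253/2 ≈ 2626.5000.

E[X] = 5253/2 = 2626.5000.


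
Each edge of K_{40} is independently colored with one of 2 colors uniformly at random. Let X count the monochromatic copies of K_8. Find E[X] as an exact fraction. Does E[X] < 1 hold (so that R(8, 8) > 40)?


E[X] = C(40, 8) · 2^{1 − 28} = 76904685 · 2^{−27} = 76904685/134217728.
As a reduced fraction: E[X] = 76904685/134217728 ≈ 0.572985.
Is E[X] < 1? YES.
Since E[X] < 1, there exists a 2-coloring of K_{40} with no monochromatic K_8; hence R(8, 8) > 40.

E[X] = 76904685/134217728 ≈ 0.572985; E[X] < 1, so R(8, 8) > 40.


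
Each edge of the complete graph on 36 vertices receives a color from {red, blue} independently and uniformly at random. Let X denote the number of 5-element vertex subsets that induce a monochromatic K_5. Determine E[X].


Let X = Σ_S X_S over the C(36, 5) = 376992 subsets S of size 5, where X_S = 1 if the K_5 on S is monochromatic.
For a fixed S, the K_5 on S has C(5, 2) = 10 edges. P[all 10 edges red] = (1/2)^10, and likewise for blue, so P[monochromatic] = 2·(1/2)^10 = 2^{1 − 10} = 1/512.
By linearity of expectation: E[X] = C(36, 5) · 2^{1 − 10} = 376992 · 1/512 = 11781/16.
Numerically: E[X] ≈ 736.312500.

E[X] = C(36,5)·2^(1−C(5,2)) = 11781/16 ≈ 736.312500.


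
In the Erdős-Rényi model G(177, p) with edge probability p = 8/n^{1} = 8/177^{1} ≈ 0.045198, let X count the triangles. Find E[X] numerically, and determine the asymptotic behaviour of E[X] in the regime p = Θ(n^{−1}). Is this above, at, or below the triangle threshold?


Number of potential triangles: C(177, 3) = 908600.
Each occurs with probability p³ ≈ (0.045198)³ ≈ 9.2331558e-05.
By linearity: E[X] = C(177, 3)·p³ ≈ 908600 · 9.2331558e-05 ≈ 83.89245.
Here α = 1, so p = 8/n is exactly at the triangle threshold p ~ 1/n. Asymptotically E[X] → c³/6 = 8³/6 = 256/3 ≈ 85.33333, a bounded constant. In this regime the triangle count is asymptotically Poisson(c³/6).

E[X] ≈ 83.89245; in regime p = Θ(1/n^{1}) E[X] stays bounded (at the triangle threshold p ~ 1/n).


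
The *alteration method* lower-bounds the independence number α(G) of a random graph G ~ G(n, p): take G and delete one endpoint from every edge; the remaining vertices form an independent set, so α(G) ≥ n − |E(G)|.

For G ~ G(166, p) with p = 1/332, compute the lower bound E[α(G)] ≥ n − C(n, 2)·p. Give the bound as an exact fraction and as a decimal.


E[|E(G)|] = C(166, 2)·p = 13695 · (1/332) = 165/4.
E[α(G)] ≥ n − E[|E(G)|] = 166 − 165/4 = 499/4.
Numerically: ≈ 124.750000.
(This is only a lower bound; the true E[α(G)] may be larger.)

E[α(G)] ≥ 499/4 ≈ 124.750000.


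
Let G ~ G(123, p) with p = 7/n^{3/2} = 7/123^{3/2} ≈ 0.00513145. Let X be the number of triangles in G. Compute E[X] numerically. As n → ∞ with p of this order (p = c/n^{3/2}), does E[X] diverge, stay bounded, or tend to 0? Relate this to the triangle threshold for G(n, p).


Number of potential triangles: C(123, 3) = 302621.
Each occurs with probability p³ ≈ (0.00513145)³ ≈ 1.35120461e-07.
By linearity: E[X] = C(123, 3)·p³ ≈ 302621 · 1.35120461e-07 ≈ 0.040890.
Since α = 3/2 > 1, p = c/n^{3/2} = o(1/n) is below the triangle threshold p ~ 1/n. Asymptotically E[X] ~ (c³/6)·n^{3(1−α)} = (7³/6)·n^{-1.5} → 0, so by Markov's inequality G has no triangles w.h.p.

E[X] ≈ 0.040890; in regime p = Θ(1/n^{3/2}) E[X] tends to 0 (below the triangle threshold p ~ 1/n).


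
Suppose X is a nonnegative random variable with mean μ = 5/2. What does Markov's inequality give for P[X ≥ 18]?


μ = E[X] = 5/2, a = 18.
Markov: P[X ≥ 18] ≤ μ/a = (5/2)/18 = 5/36.
Numerically: ≈ 0.138889.
(Since a = 18 > μ = 2.500000, the bound 5/36 is < 1 and informative.)

P[X ≥ 18] ≤ 5/36 ≈ 0.138889.


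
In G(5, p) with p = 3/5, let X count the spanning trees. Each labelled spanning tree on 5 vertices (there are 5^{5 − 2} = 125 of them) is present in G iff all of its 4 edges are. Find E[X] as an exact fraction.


K_5 has 5^{5 − 2} = 125 labelled spanning trees.
For each such spanning tree H, let X_H = 1 if all 4 edges of H are present in G. Then P[X_H = 1] = p^{4} = (3/5)^{4} = 81/625.
By linearity of expectation: E[X] = Σ_H E[X_H] = 125 · p^{4} = 125 · 81/625 = 81/5.
Numerically: E[X] ≈ 16.2.

E[X] = 125 · (3/5)^{4} = 81/5 ≈ 16.2.


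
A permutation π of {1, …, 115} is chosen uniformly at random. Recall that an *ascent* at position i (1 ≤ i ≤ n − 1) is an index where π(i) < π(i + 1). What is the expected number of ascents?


Write X = Σ X_I over i = 1, …, 114, with X_I the indicator of one ascent.
There are 114 indicators.
For each fixed i, the pair (π(i), π(i+1)) is a uniformly random ordered pair of distinct values from {1, …, 115}; by symmetry P[π(i) < π(i+1)] = 1/2.
By linearity: E[X] = 114 · (1/2) = (115 − 1) · (1/2) = 57 ≈ 57.000000.

E[X] = 57 = 57.000000.


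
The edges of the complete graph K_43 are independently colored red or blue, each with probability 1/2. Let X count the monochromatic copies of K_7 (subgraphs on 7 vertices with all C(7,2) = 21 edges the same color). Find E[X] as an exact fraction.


Let X = Σ_S X_S over the C(43, 7) = 32224114 subsets S of size 7, where X_S = 1 if the K_7 on S is monochromatic.
For a fixed S, the K_7 on S has C(7, 2) = 21 edges. P[all 21 edges red] = (1/2)^21, and likewise for blue, so P[monochromatic] = 2·(1/2)^21 = 2^{1 − 21} = 1/1048576.
By linearity of expectation: E[X] = C(43, 7) · 2^{1 − 21} = 32224114 · 1/1048576 = 16112057/524288.
Numerically: E[X] ≈ 30.731.

E[X] = C(43,7)·2^(1−C(7,2)) = 16112057/524288 ≈ 30.731.


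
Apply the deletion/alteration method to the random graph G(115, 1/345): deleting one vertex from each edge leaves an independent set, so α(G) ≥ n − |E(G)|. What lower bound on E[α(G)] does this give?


E[|E(G)|] = C(115, 2)·p = 6555 · (1/345) = 19.
E[α(G)] ≥ n − E[|E(G)|] = 115 − 19 = 96.
Numerically: ≈ 96.00000.
(This is only a lower bound; the true E[α(G)] may be larger.)

E[α(G)] ≥ 96 ≈ 96.00000.


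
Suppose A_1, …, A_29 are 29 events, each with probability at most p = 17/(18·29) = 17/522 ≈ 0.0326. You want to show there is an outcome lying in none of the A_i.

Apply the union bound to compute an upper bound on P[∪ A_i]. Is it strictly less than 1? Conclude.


Union bound: P[∪_{i=1}^{29} A_i] ≤ Σ_i P[A_i] ≤ 29·p = 29·(17/522) = 17/18.
Numerically: 17/18 ≈ 0.9444.
Is 17/18 < 1? YES.
Since P[∪ A_i] ≤ 17/18 < 1, the complement has P[∩ A_i^c] ≥ 1 − 17/18 = 1/18 > 0, so some outcome avoids every A_i.

29·p = 17/18 ≈ 0.9444; existence CERTIFIED by the union bound.


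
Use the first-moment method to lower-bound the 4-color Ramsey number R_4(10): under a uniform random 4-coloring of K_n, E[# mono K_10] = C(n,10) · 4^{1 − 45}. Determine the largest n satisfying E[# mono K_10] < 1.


We need C(n, 10) · 4^{1 − 45} < 1, i.e. C(n, 10) < 4^{45 − 1} = 309485009821345068724781056.
Check values of n near the boundary:
  n = 2021: C(2021, 10) = 306347841644770462864800616; 306347841644770462864800616 < 309485009821345068724781056? YES
  n = 2022: C(2022, 10) = 307870445231474093395937796; 307870445231474093395937796 < 309485009821345068724781056? YES
  n = 2023: C(2023, 10) = 309399856285778485315440716; 309399856285778485315440716 < 309485009821345068724781056? YES
  n = 2024: C(2024, 10) = 310936101848269937576192656; 310936101848269937576192656 < 309485009821345068724781056? NO
  n = 2025: C(2025, 10) = 312479209053472269772600560; 312479209053472269772600560 < 309485009821345068724781056? NO
  n = 2026: C(2026, 10) = 314029205130126398094885285; 314029205130126398094885285 < 309485009821345068724781056? NO
The largest n with C(n, 10) < 309485009821345068724781056 is n = 2023 (where E[X] = 77349964071444621328860179/77371252455336267181195264 ≈ 0.9997). Hence R_4(10) > 2023, i.e. R_4(10) ≥ 2024.

Largest n = 2023; hence R_4(10) > 2023.


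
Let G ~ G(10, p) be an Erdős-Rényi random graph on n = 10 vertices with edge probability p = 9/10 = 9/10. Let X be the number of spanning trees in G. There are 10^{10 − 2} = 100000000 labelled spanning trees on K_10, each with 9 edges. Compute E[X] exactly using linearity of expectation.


K_10 has 10^{10 − 2} = 100000000 labelled spanning trees.
For each such spanning tree H, let X_H = 1 if all 9 edges of H are present in G. Then P[X_H = 1] = p^{9} = (9/10)^{9} = 387420489/1000000000.
By linearity: E[X] = Σ_H E[X_H] = 100000000 · p^{9} = 100000000 · 387420489/1000000000 = 387420489/10.
Numerically: E[X] ≈ 3.8742e+07.

E[X] = 100000000 · (9/10)^{9} = 387420489/10 ≈ 3.8742e+07.


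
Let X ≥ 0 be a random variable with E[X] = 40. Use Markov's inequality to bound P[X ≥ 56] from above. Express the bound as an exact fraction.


μ = E[X] = 40, a = 56.
Markov: P[X ≥ 56] ≤ μ/a = (40)/56 = 5/7.
Numerically: ≈ 0.71429.
(Since a = 56 > μ = 40.00000, the bound 5/7 is < 1 and informative.)

P[X ≥ 56] ≤ 5/7 ≈ 0.71429.


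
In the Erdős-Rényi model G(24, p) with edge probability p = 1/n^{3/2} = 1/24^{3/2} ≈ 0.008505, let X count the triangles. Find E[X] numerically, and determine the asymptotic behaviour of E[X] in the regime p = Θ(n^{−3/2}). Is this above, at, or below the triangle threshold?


Number of potential triangles: C(24, 3) = 2024.
Each occurs with probability p³ ≈ (0.008505)³ ≈ 6.152469e-07.
By linearity: E[X] = C(24, 3)·p³ ≈ 2024 · 6.152469e-07 ≈ 0.0012.
Since α = 3/2 > 1, p = c/n^{3/2} = o(1/n) is below the triangle threshold p ~ 1/n. Asymptotically E[X] ~ (c³/6)·n^{3(1−α)} = (1³/6)·n^{-1.5} → 0, so by Markov's inequality G has no triangles w.h.p.

E[X] ≈ 0.0012; in regime p = Θ(1/n^{3/2}) E[X] tends to 0 (below the triangle threshold p ~ 1/n).


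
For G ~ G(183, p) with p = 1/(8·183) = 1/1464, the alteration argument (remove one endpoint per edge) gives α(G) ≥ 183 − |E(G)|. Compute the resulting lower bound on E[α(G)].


E[|E(G)|] = C(183, 2)·p = 16653 · (1/1464) = 91/8.
E[α(G)] ≥ n − E[|E(G)|] = 183 − 91/8 = 1373/8.
Numerically: ≈ 171.625000.
(This is only a lower bound; the true E[α(G)] may be larger.)

E[α(G)] ≥ 1373/8 ≈ 171.625000.


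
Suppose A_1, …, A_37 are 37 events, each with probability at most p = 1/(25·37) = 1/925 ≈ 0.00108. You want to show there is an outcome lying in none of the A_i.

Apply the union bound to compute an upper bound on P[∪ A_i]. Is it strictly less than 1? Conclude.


Union bound: P[∪_{i=1}^{37} A_i] ≤ Σ_i P[A_i] ≤ 37·p = 37·(1/925) = 1/25.
Numerically: 1/25 ≈ 0.04000.
Is 1/25 < 1? YES.
Since P[∪ A_i] ≤ 1/25 < 1, the complement has P[∩ A_i^c] ≥ 1 − 1/25 = 24/25 > 0, so some outcome avoids every A_i.

37·p = 1/25 ≈ 0.04000; existence CERTIFIED by the union bound.


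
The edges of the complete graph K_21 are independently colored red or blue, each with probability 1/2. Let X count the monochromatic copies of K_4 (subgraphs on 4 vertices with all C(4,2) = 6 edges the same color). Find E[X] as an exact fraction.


Let X = Σ_S X_S over the C(21, 4) = 5985 subsets S of size 4, where X_S = 1 if the K_4 on S is monochromatic.
For a fixed S, the K_4 on S has C(4, 2) = 6 edges. P[all 6 edges red] = (1/2)^6, and likewise for blue, so P[monochromatic] = 2·(1/2)^6 = 2^{1 − 6} = 1/32.
Summing: E[X] = C(21, 4) · 2^{1 − 6} = 5985 · 1/32 = 5985/32.
Numerically: E[X] ≈ 187.03125.

E[X] = C(21,4)·2^(1−C(4,2)) = 5985/32 ≈ 187.03125.


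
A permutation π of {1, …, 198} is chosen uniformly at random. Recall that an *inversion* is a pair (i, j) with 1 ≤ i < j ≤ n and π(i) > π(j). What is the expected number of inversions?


Write X = Σ X_I over the C(198, 2) = 19503 pairs i < j, with X_I the indicator of one inversion.
There are 19503 indicators.
For each fixed pair i < j, the values π(i) and π(j) are two distinct elements of {1, …, 198} in uniformly random order; by symmetry P[π(i) > π(j)] = 1/2.
By linearity: E[X] = 19503 · (1/2) = C(198, 2) · (1/2) = 19503/2 = 19503/2 ≈ 9751.50000.

E[X] = 19503/2 = 9751.50000.


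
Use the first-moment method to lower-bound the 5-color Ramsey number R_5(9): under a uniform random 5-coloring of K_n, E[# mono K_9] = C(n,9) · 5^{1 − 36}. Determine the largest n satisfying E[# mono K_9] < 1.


We need C(n, 9) · 5^{1 − 36} < 1, i.e. C(n, 9) < 5^{36 − 1} = 2910383045673370361328125.
Check values of n near the boundary:
  n = 2168: C(2168, 9) = 2867804175977929537095120; 2867804175977929537095120 < 2910383045673370361328125? YES
  n = 2169: C(2169, 9) = 2879753360044504243499683; 2879753360044504243499683 < 2910383045673370361328125? YES
  n = 2170: C(2170, 9) = 2891746779868845075610510; 2891746779868845075610510 < 2910383045673370361328125? YES
  n = 2171: C(2171, 9) = 2903784578674959601827205; 2903784578674959601827205 < 2910383045673370361328125? YES
  n = 2172: C(2172, 9) = 2915866900084148060642020; 2915866900084148060642020 < 2910383045673370361328125? NO
The largest n with C(n, 9) < 2910383045673370361328125 is n = 2171 (where E[X] = 580756915734991920365441/582076609134674072265625 ≈ 0.997733). Hence R_5(9) > 2171, i.e. R_5(9) ≥ 2172.

Largest n = 2171; hence R_5(9) > 2171.


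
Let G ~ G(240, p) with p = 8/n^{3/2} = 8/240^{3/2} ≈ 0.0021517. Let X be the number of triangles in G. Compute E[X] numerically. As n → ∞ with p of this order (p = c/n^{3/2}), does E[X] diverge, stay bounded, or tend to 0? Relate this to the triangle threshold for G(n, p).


Number of potential triangles: C(240, 3) = 2275280.
Each occurs with probability p³ ≈ (0.0021517)³ ≈ 9.9613769e-09.
By linearity: E[X] = C(240, 3)·p³ ≈ 2275280 · 9.9613769e-09 ≈ 0.02266.
Since α = 3/2 > 1, p = c/n^{3/2} = o(1/n) is below the triangle threshold p ~ 1/n. Asymptotically E[X] ~ (c³/6)·n^{3(1−α)} = (8³/6)·n^{-1.5} → 0, so by Markov's inequality G has no triangles w.h.p.

E[X] ≈ 0.02266; in regime p = Θ(1/n^{3/2}) E[X] tends to 0 (below the triangle threshold p ~ 1/n).


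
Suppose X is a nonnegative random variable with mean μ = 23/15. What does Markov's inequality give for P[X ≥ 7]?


μ = E[X] = 23/15, a = 7.
Markov: P[X ≥ 7] ≤ μ/a = (23/15)/7 = 23/105.
Numerically: ≈ 0.2190.
(Since a = 7 > μ = 1.5333, the bound 23/105 is < 1 and informative.)

P[X ≥ 7] ≤ 23/105 ≈ 0.2190.


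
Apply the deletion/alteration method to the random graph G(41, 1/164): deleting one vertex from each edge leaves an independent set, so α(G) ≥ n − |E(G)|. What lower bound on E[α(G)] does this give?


E[|E(G)|] = C(41, 2)·p = 820 · (1/164) = 5.
E[α(G)] ≥ n − E[|E(G)|] = 41 − 5 = 36.
Numerically: ≈ 36.00000.
(This is only a lower bound; the true E[α(G)] may be larger.)

E[α(G)] ≥ 36 ≈ 36.00000.


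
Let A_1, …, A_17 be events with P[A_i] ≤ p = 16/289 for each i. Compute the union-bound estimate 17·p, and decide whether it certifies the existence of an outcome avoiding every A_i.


Union bound: P[∪_{i=1}^{17} A_i] ≤ Σ_i P[A_i] ≤ 17·p = 17·(16/289) = 16/17.
Numerically: 16/17 ≈ 0.9411765.
Is 16/17 < 1? YES.
Since P[∪ A_i] ≤ 16/17 < 1, the complement has P[∩ A_i^c] ≥ 1 − 16/17 = 1/17 > 0, so some outcome avoids every A_i.

17·p = 16/17 ≈ 0.9411765; existence CERTIFIED by the union bound.


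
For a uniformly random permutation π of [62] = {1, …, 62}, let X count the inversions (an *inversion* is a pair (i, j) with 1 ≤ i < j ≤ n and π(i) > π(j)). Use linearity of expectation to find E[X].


Write X = Σ X_I over the C(62, 2) = 1891 pairs i < j, with X_I the indicator of one inversion.
There are 1891 indicators.
For each fixed pair i < j, the values π(i) and π(j) are two distinct elements of {1, …, 62} in uniformly random order; by symmetry P[π(i) > π(j)] = 1/2.
By linearity: E[X] = 1891 · (1/2) = C(62, 2) · (1/2) = 1891/2 = 1891/2 ≈ 945.5000.

E[X] = 1891/2 = 945.5000.


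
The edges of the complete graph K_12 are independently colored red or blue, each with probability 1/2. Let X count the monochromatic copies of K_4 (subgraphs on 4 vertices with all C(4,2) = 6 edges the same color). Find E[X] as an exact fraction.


Let X = Σ_S X_S over the C(12, 4) = 495 subsets S of size 4, where X_S = 1 if the K_4 on S is monochromatic.
For a fixed S, the K_4 on S has C(4, 2) = 6 edges. P[all 6 edges red] = (1/2)^6, and likewise for blue, so P[monochromatic] = 2·(1/2)^6 = 2^{1 − 6} = 1/32.
By linearity of expectation: E[X] = C(12, 4) · 2^{1 − 6} = 495 · 1/32 = 495/32.
Numerically: E[X] ≈ 15.468750.

E[X] = C(12,4)·2^(1−C(4,2)) = 495/32 ≈ 15.468750.


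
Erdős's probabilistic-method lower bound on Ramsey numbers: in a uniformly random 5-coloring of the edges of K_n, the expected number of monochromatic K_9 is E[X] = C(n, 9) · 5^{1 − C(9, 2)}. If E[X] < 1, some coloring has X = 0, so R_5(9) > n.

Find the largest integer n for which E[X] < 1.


We need C(n, 9) · 5^{1 − 36} < 1, i.e. C(n, 9) < 5^{36 − 1} = 2910383045673370361328125.
Check values of n near the boundary:
  n = 2166: C(2166, 9) = 2844037944203015677277940; 2844037944203015677277940 < 2910383045673370361328125? YES
  n = 2167: C(2167, 9) = 2855899084841489792706810; 2855899084841489792706810 < 2910383045673370361328125? YES
  n = 2168: C(2168, 9) = 2867804175977929537095120; 2867804175977929537095120 < 2910383045673370361328125? YES
  n = 2169: C(2169, 9) = 2879753360044504243499683; 2879753360044504243499683 < 2910383045673370361328125? YES
  n = 2170: C(2170, 9) = 2891746779868845075610510; 2891746779868845075610510 < 2910383045673370361328125? YES
  n = 2171: C(2171, 9) = 2903784578674959601827205; 2903784578674959601827205 < 2910383045673370361328125? YES
  n = 2172: C(2172, 9) = 2915866900084148060642020; 2915866900084148060642020 < 2910383045673370361328125? NO
  n = 2173: C(2173, 9) = 2927993888115921319674265; 2927993888115921319674265 < 2910383045673370361328125? NO
  n = 2174: C(2174, 9) = 2940165687188920530702934; 2940165687188920530702934 < 2910383045673370361328125? NO
The largest n with C(n, 9) < 2910383045673370361328125 is n = 2171 (where E[X] = 580756915734991920365441/582076609134674072265625 ≈ 0.9977328). Hence R_5(9) > 2171, i.e. R_5(9) ≥ 2172.

Largest n = 2171; hence R_5(9) > 2171.


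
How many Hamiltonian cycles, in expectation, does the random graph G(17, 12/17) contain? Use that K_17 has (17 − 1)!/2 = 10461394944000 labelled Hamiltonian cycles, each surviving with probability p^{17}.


K_17 has (17 − 1)!/2 = 10461394944000 labelled Hamiltonian cycles.
For each such Hamiltonian cycle H, let X_H = 1 if all 17 edges of H are present in G. Then P[X_H = 1] = p^{17} = (12/17)^{17} = 2218611106740436992/827240261886336764177.
Summing the indicators: E[X] = Σ_H E[X_H] = 10461394944000 · p^{17} = 10461394944000 · 2218611106740436992/827240261886336764177 = 23209767014756651868459368448000/827240261886336764177.
Numerically: E[X] ≈ 2.81e+10.

E[X] = 10461394944000 · (12/17)^{17} = 23209767014756651868459368448000/827240261886336764177 ≈ 2.81e+10.


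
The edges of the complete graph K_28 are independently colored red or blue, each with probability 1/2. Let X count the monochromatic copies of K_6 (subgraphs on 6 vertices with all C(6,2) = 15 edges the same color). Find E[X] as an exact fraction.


Let X = Σ_S X_S over the C(28, 6) = 376740 subsets S of size 6, where X_S = 1 if the K_6 on S is monochromatic.
For a fixed S, the K_6 on S has C(6, 2) = 15 edges. P[all 15 edges red] = (1/2)^15, and likewise for blue, so P[monochromatic] = 2·(1/2)^15 = 2^{1 − 15} = 1/16384.
By linearity of expectation: E[X] = C(28, 6) · 2^{1 − 15} = 376740 · 1/16384 = 94185/4096.
Numerically: E[X] ≈ 22.9944.

E[X] = C(28,6)·2^(1−C(6,2)) = 94185/4096 ≈ 22.9944.


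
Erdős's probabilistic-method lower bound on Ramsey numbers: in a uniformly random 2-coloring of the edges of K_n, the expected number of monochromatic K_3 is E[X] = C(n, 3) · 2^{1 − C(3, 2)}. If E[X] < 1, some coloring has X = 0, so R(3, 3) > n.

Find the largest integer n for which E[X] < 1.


We need C(n, 3) · 2^{1 − 3} < 1, i.e. C(n, 3) < 2^{3 − 1} = 4.
Check values of n near the boundary:
  n = 3: C(3, 3) = 1; 1 < 4? YES
  n = 4: C(4, 3) = 4; 4 < 4? NO
  n = 5: C(5, 3) = 10; 10 < 4? NO
The largest n with C(n, 3) < 4 is n = 3 (where E[X] = 1/4 ≈ 0.2500). Hence R(3, 3) > 3, i.e. R(3, 3) ≥ 4.

Largest n = 3; hence R(3, 3) > 3.


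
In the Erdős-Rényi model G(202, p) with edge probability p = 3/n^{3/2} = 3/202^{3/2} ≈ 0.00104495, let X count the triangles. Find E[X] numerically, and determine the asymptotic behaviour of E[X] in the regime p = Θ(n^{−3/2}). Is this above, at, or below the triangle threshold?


Number of potential triangles: C(202, 3) = 1353400.
Each occurs with probability p³ ≈ (0.00104495)³ ≈ 1.14099201e-09.
By linearity: E[X] = C(202, 3)·p³ ≈ 1353400 · 1.14099201e-09 ≈ 0.001544.
Since α = 3/2 > 1, p = c/n^{3/2} = o(1/n) is below the triangle threshold p ~ 1/n. Asymptotically E[X] ~ (c³/6)·n^{3(1−α)} = (3³/6)·n^{-1.5} → 0, so by Markov's inequality G has no triangles w.h.p.

E[X] ≈ 0.001544; in regime p = Θ(1/n^{3/2}) E[X] tends to 0 (below the triangle threshold p ~ 1/n).


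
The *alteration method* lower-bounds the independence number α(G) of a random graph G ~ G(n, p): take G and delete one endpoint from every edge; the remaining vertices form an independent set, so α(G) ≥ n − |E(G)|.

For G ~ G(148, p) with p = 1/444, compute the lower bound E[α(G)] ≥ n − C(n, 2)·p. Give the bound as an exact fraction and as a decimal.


E[|E(G)|] = C(148, 2)·p = 10878 · (1/444) = 49/2.
E[α(G)] ≥ n − E[|E(G)|] = 148 − 49/2 = 247/2.
Numerically: ≈ 123.5000.
(This is only a lower bound; the true E[α(G)] may be larger.)

E[α(G)] ≥ 247/2 ≈ 123.5000.


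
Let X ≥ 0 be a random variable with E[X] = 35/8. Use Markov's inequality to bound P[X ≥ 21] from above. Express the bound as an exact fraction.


μ = E[X] = 35/8, a = 21.
Markov: P[X ≥ 21] ≤ μ/a = (35/8)/21 = 5/24.
Numerically: ≈ 0.20833.
(Since a = 21 > μ = 4.37500, the bound 5/24 is < 1 and informative.)

P[X ≥ 21] ≤ 5/24 ≈ 0.20833.


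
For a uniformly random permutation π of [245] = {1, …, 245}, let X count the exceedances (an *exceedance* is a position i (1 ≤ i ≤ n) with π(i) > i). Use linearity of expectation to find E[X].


Write X = Σ_{i=1}^{245} X_i, where X_i = 1_{π(i) > i}.
For each fixed i, π(i) is uniform over {1, …, 245} (marginal of a uniform permutation), so P[π(i) > i] = (n − i)/n. Summing: Σ_{i=1}^{245} (n − i)/n = (0 + 1 + … + 244)/245 = 245(245 − 1)/(2·245) = (245 − 1)/2.
Hence E[X] = Σ_{i=1}^{245} (245 − i)/245 = 122 ≈ 122.000000.

E[X] = 122 = 122.000000.


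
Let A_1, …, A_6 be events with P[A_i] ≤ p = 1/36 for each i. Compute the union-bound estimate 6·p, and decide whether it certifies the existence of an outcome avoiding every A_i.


Union bound: P[∪_{i=1}^{6} A_i] ≤ Σ_i P[A_i] ≤ 6·p = 6·(1/36) = 1/6.
Numerically: 1/6 ≈ 0.1667.
Is 1/6 < 1? YES.
Since P[∪ A_i] ≤ 1/6 < 1, the complement has P[∩ A_i^c] ≥ 1 − 1/6 = 5/6 > 0, so some outcome avoids every A_i.

6·p = 1/6 ≈ 0.1667; existence CERTIFIED by the union bound.


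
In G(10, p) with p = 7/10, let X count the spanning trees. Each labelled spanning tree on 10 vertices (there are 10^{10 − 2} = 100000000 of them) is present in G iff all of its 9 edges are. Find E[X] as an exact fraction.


K_10 has 10^{10 − 2} = 100000000 labelled spanning trees.
For each such spanning tree H, let X_H = 1 if all 9 edges of H are present in G. Then P[X_H = 1] = p^{9} = (7/10)^{9} = 40353607/1000000000.
Summing the indicators: E[X] = Σ_H E[X_H] = 100000000 · p^{9} = 100000000 · 40353607/1000000000 = 40353607/10.
Numerically: E[X] ≈ 4.0354e+06.

E[X] = 100000000 · (7/10)^{9} = 40353607/10 ≈ 4.0354e+06.


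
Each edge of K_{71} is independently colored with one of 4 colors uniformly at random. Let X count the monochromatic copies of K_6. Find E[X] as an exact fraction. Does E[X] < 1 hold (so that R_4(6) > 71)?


E[X] = C(71, 6) · 4^{1 − 15} = 143218999 · 4^{−14} = 143218999/268435456.
As a reduced fraction: E[X] = 143218999/268435456 ≈ 0.5335323.
Is E[X] < 1? YES.
Since E[X] < 1, there exists a 4-coloring of K_{71} with no monochromatic K_6; hence R_4(6) > 71.

E[X] = 143218999/268435456 ≈ 0.5335323; E[X] < 1, so R_4(6) > 71.


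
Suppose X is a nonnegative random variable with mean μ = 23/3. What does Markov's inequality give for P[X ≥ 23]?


μ = E[X] = 23/3, a = 23.
Markov: P[X ≥ 23] ≤ μ/a = (23/3)/23 = 1/3.
Numerically: ≈ 0.33333.
(Since a = 23 > μ = 7.66667, the bound 1/3 is < 1 and informative.)

P[X ≥ 23] ≤ 1/3 ≈ 0.33333.


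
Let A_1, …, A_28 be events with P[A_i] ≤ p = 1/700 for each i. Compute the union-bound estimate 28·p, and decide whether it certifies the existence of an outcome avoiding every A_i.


Union bound: P[∪_{i=1}^{28} A_i] ≤ Σ_i P[A_i] ≤ 28·p = 28·(1/700) = 1/25.
Numerically: 1/25 ≈ 0.0400.
Is 1/25 < 1? YES.
Since P[∪ A_i] ≤ 1/25 < 1, the complement has P[∩ A_i^c] ≥ 1 − 1/25 = 24/25 > 0, so some outcome avoids every A_i.

28·p = 1/25 ≈ 0.0400; existence CERTIFIED by the union bound.


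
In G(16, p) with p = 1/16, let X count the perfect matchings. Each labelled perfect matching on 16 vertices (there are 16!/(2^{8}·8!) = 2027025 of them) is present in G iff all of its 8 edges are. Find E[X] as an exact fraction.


K_16 has 16!/(2^{8}·8!) = 2027025 labelled perfect matchings.
For each such perfect matching H, let X_H = 1 if all 8 edges of H are present in G. Then P[X_H = 1] = p^{8} = (1/16)^{8} = 1/4294967296.
Summing the indicators: E[X] = Σ_H E[X_H] = 2027025 · p^{8} = 2027025 · 1/4294967296 = 2027025/4294967296.
Numerically: E[X] ≈ 0.00047195.

E[X] = 2027025 · (1/16)^{8} = 2027025/4294967296 ≈ 0.00047195.


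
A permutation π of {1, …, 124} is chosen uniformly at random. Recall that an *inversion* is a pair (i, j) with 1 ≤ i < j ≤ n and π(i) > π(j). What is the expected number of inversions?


Write X = Σ X_I over the C(124, 2) = 7626 pairs i < j, with X_I the indicator of one inversion.
There are 7626 indicators.
For each fixed pair i < j, the values π(i) and π(j) are two distinct elements of {1, …, 124} in uniformly random order; by symmetry P[π(i) > π(j)] = 1/2.
By linearity: E[X] = 7626 · (1/2) = C(124, 2) · (1/2) = 7626/2 = 3813 ≈ 3813.000.

E[X] = 3813 = 3813.000.


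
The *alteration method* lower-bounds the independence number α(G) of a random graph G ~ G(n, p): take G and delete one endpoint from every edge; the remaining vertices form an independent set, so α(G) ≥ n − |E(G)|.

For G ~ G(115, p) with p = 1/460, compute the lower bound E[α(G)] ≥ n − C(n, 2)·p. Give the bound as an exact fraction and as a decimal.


E[|E(G)|] = C(115, 2)·p = 6555 · (1/460) = 57/4.
E[α(G)] ≥ n − E[|E(G)|] = 115 − 57/4 = 403/4.
Numerically: ≈ 100.750000.
(This is only a lower bound; the true E[α(G)] may be larger.)

E[α(G)] ≥ 403/4 ≈ 100.750000.


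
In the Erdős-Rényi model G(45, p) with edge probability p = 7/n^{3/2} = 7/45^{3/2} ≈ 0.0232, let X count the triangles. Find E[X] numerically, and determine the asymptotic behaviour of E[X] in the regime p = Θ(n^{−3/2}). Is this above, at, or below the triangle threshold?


Number of potential triangles: C(45, 3) = 14190.
Each occurs with probability p³ ≈ (0.0232)³ ≈ 1.24692e-05.
By linearity: E[X] = C(45, 3)·p³ ≈ 14190 · 1.24692e-05 ≈ 0.177.
Since α = 3/2 > 1, p = c/n^{3/2} = o(1/n) is below the triangle threshold p ~ 1/n. Asymptotically E[X] ~ (c³/6)·n^{3(1−α)} = (7³/6)·n^{-1.5} → 0, so by Markov's inequality G has no triangles w.h.p.

E[X] ≈ 0.177; in regime p = Θ(1/n^{3/2}) E[X] tends to 0 (below the triangle threshold p ~ 1/n).


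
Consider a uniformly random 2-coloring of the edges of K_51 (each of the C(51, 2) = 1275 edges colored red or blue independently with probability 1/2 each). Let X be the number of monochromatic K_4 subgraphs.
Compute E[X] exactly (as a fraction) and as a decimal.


Let X = Σ_S X_S over the C(51, 4) = 249900 subsets S of size 4, where X_S = 1 if the K_4 on S is monochromatic.
For a fixed S, the K_4 on S has C(4, 2) = 6 edges. P[all 6 edges red] = (1/2)^6, and likewise for blue, so P[monochromatic] = 2·(1/2)^6 = 2^{1 − 6} = 1/32.
By linearity: E[X] = C(51, 4) · 2^{1 − 6} = 249900 · 1/32 = 62475/8.
Numerically: E[X] ≈ 7809.37500.

E[X] = C(51,4)·2^(1−C(4,2)) = 62475/8 ≈ 7809.37500.


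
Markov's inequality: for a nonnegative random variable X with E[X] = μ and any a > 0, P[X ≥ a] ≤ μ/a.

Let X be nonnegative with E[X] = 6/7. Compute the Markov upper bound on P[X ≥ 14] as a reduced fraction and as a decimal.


μ = E[X] = 6/7, a = 14.
Markov: P[X ≥ 14] ≤ μ/a = (6/7)/14 = 3/49.
Numerically: ≈ 0.06122.
(Since a = 14 > μ = 0.85714, the bound 3/49 is < 1 and informative.)

P[X ≥ 14] ≤ 3/49 ≈ 0.06122.


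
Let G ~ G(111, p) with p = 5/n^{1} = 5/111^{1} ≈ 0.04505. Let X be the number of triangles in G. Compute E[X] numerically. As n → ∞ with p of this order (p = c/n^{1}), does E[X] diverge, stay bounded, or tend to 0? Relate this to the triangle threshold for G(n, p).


Number of potential triangles: C(111, 3) = 221815.
Each occurs with probability p³ ≈ (0.04505)³ ≈ 9.139892e-05.
By linearity: E[X] = C(111, 3)·p³ ≈ 221815 · 9.139892e-05 ≈ 20.2737.
Here α = 1, so p = 5/n is exactly at the triangle threshold p ~ 1/n. Asymptotically E[X] → c³/6 = 5³/6 = 125/6 ≈ 20.8333, a bounded constant. In this regime the triangle count is asymptotically Poisson(c³/6).

E[X] ≈ 20.2737; in regime p = Θ(1/n^{1}) E[X] stays bounded (at the triangle threshold p ~ 1/n).


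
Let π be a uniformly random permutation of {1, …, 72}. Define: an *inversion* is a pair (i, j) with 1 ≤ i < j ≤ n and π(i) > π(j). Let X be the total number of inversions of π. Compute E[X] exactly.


Write X = Σ X_I over the C(72, 2) = 2556 pairs i < j, with X_I the indicator of one inversion.
There are 2556 indicators.
For each fixed pair i < j, the values π(i) and π(j) are two distinct elements of {1, …, 72} in uniformly random order; by symmetry P[π(i) > π(j)] = 1/2.
By linearity: E[X] = 2556 · (1/2) = C(72, 2) · (1/2) = 2556/2 = 1278 ≈ 1278.0000.

E[X] = 1278 = 1278.0000.


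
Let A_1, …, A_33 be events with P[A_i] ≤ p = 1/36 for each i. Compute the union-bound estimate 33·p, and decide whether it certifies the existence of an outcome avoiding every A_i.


Union bound: P[∪_{i=1}^{33} A_i] ≤ Σ_i P[A_i] ≤ 33·p = 33·(1/36) = 11/12.
Numerically: 11/12 ≈ 0.91667.
Is 11/12 < 1? YES.
Since P[∪ A_i] ≤ 11/12 < 1, the complement has P[∩ A_i^c] ≥ 1 − 11/12 = 1/12 > 0, so some outcome avoids every A_i.

33·p = 11/12 ≈ 0.91667; existence CERTIFIED by the union bound.


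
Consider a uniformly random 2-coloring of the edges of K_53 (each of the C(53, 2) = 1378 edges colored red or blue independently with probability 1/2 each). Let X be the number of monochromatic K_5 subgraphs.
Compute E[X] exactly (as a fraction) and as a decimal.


Let X = Σ_S X_S over the C(53, 5) = 2869685 subsets S of size 5, where X_S = 1 if the K_5 on S is monochromatic.
For a fixed S, the K_5 on S has C(5, 2) = 10 edges. P[all 10 edges red] = (1/2)^10, and likewise for blue, so P[monochromatic] = 2·(1/2)^10 = 2^{1 − 10} = 1/512.
Summing: E[X] = C(53, 5) · 2^{1 − 10} = 2869685 · 1/512 = 2869685/512.
Numerically: E[X] ≈ 5604.854.

E[X] = C(53,5)·2^(1−C(5,2)) = 2869685/512 ≈ 5604.854.


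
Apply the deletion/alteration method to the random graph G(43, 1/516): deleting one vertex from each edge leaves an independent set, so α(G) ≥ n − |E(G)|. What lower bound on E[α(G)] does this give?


E[|E(G)|] = C(43, 2)·p = 903 · (1/516) = 7/4.
E[α(G)] ≥ n − E[|E(G)|] = 43 − 7/4 = 165/4.
Numerically: ≈ 41.250000.
(This is only a lower bound; the true E[α(G)] may be larger.)

E[α(G)] ≥ 165/4 ≈ 41.250000.


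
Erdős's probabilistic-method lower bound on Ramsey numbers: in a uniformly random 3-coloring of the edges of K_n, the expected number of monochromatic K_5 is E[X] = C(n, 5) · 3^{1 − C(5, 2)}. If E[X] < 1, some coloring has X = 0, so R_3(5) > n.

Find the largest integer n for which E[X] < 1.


We need C(n, 5) · 3^{1 − 10} < 1, i.e. C(n, 5) < 3^{10 − 1} = 19683.
Check values of n near the boundary:
  n = 14: C(14, 5) = 2002; 2002 < 19683? YES
  n = 15: C(15, 5) = 3003; 3003 < 19683? YES
  n = 16: C(16, 5) = 4368; 4368 < 19683? YES
  n = 17: C(17, 5) = 6188; 6188 < 19683? YES
  n = 18: C(18, 5) = 8568; 8568 < 19683? YES
  n = 19: C(19, 5) = 11628; 11628 < 19683? YES
  n = 20: C(20, 5) = 15504; 15504 < 19683? YES
  n = 21: C(21, 5) = 20349; 20349 < 19683? NO
  n = 22: C(22, 5) = 26334; 26334 < 19683? NO
  n = 23: C(23, 5) = 33649; 33649 < 19683? NO
The largest n with C(n, 5) < 19683 is n = 20 (where E[X] = 5168/6561 ≈ 0.7876848). Hence R_3(5) > 20, i.e. R_3(5) ≥ 21.

Largest n = 20; hence R_3(5) > 20.


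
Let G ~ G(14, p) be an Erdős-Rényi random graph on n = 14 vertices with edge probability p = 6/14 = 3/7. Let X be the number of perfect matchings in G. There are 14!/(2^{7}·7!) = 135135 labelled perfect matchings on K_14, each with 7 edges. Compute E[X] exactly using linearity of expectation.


K_14 has 14!/(2^{7}·7!) = 135135 labelled perfect matchings.
For each such perfect matching H, let X_H = 1 if all 7 edges of H are present in G. Then P[X_H = 1] = p^{7} = (3/7)^{7} = 2187/823543.
By linearity of expectation: E[X] = Σ_H E[X_H] = 135135 · p^{7} = 135135 · 2187/823543 = 42220035/117649.
Numerically: E[X] ≈ 358.864.

E[X] = 135135 · (3/7)^{7} = 42220035/117649 ≈ 358.864.


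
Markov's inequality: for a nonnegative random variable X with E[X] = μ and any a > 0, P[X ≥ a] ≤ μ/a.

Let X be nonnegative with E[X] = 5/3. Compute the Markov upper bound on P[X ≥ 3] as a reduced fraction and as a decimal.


μ = E[X] = 5/3, a = 3.
Markov: P[X ≥ 3] ≤ μ/a = (5/3)/3 = 5/9.
Numerically: ≈ 0.556.
(Since a = 3 > μ = 1.667, the bound 5/9 is < 1 and informative.)

P[X ≥ 3] ≤ 5/9 ≈ 0.556.
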